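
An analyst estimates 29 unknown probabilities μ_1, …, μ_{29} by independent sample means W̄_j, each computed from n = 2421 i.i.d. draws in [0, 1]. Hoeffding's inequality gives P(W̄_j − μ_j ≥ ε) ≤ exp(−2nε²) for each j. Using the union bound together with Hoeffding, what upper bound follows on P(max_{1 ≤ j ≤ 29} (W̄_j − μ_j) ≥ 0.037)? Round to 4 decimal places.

Per-experiment Hoeffding bound: exp(−2·2421·0.037²) = exp(−6.62870) = 0.0013219.
Union bound over 29 events: 29·0.0013219 = 0.03833.

0.0383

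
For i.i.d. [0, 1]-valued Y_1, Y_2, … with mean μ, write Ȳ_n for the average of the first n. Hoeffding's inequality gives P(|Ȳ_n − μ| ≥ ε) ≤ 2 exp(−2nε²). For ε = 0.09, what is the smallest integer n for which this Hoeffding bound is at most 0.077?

Require 2·exp(−2nε²) ≤ 0.077, i.e. 2nε² ≥ ln(2/0.077) = 3.257097.
So n ≥ 3.257097 / (2·0.09²) = 201.055.
The smallest integer n is 202.

202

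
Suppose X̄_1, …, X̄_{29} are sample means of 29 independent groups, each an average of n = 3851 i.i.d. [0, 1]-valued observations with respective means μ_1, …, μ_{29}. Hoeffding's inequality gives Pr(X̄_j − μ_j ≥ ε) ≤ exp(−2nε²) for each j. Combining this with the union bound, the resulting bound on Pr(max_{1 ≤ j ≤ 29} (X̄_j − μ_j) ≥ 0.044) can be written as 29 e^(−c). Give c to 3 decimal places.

Union bound over the 29 events: Pr(max_{1 ≤ j ≤ 29} (X̄_j − μ_j) ≥ 0.044) ≤ 29·exp(−2nε²) = 29 exp(−2·3851·0.044²).
So c = 2·3851·0.044² = 14.9111.

14.911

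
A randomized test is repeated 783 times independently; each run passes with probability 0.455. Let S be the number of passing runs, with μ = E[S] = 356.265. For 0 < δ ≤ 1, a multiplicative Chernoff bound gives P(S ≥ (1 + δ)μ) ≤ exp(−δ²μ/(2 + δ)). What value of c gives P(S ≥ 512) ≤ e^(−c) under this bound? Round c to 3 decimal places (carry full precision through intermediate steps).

Write 512 = (1 + δ)μ, so δ = 512/356.265 − 1 = 0.4371325…
Then the exponent is δ²μ/(2 + δ) = (512 − μ)² / (μ·(2 + δ)) = 27.933166.

27.933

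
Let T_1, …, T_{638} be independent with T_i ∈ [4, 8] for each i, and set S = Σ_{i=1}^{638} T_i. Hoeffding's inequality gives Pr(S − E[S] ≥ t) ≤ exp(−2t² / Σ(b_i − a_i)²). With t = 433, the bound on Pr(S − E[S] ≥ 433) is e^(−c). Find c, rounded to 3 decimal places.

36.734

Σ(b_i − a_i)² = 638·(4)² = 10208.
c = 2t²/10208 = 2·433²/10208 = 36.7337.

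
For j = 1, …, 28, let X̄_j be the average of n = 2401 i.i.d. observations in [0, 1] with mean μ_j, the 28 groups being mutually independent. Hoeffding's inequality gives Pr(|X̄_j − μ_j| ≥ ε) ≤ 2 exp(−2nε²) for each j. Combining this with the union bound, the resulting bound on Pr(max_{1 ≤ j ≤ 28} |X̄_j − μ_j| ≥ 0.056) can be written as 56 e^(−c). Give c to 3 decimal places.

Union bound over the 28 events: Pr(max_{1 ≤ j ≤ 28} |X̄_j − μ_j| ≥ 0.056) ≤ 28·2·exp(−2nε²) = 56 exp(−2·2401·0.056²).
So c = 2·2401·0.056² = 15.0591.

15.059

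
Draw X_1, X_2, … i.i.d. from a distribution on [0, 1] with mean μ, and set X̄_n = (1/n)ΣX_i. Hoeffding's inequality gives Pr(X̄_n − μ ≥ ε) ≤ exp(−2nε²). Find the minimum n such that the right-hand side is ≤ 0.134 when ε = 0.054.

345

Require exp(−2nε²) ≤ 0.134, i.e. 2nε² ≥ ln(1/0.134) = 2.009915.
So n ≥ 2.009915 / (2·0.054²) = 344.636.
The smallest integer n is 345.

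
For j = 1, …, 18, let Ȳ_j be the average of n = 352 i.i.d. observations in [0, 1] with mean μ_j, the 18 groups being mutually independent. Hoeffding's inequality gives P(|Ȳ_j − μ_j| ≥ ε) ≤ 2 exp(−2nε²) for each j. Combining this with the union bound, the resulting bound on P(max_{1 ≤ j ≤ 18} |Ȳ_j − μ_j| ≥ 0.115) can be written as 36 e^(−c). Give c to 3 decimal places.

9.310

Union bound over the 18 events: P(max_{1 ≤ j ≤ 18} |Ȳ_j − μ_j| ≥ 0.115) ≤ 18·2·exp(−2nε²) = 36 exp(−2·352·0.115²).
So c = 2·352·0.115² = 9.3104.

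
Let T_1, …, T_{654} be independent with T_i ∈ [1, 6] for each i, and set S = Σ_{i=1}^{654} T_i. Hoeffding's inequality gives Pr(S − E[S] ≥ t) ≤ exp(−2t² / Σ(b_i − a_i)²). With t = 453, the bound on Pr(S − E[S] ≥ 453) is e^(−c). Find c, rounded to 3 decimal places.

25.102

Σ(b_i − a_i)² = 654·(5)² = 16350.
c = 2t²/16350 = 2·453²/16350 = 25.1020.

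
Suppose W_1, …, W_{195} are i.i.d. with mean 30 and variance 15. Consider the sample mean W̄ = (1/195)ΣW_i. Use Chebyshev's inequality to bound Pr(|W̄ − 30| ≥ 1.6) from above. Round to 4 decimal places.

Var(W̄) = Var(W_i)/n = 15/195 = 0.076923.
Chebyshev: Pr(|W̄ − 30| ≥ 1.6) ≤ Var(W̄)/(1.6)² = 15/(195·1.6²) = 0.0300.

0.0300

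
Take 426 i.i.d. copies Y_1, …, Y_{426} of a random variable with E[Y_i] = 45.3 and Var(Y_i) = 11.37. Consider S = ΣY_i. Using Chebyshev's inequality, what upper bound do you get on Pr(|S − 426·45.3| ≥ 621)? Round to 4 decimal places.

Var(S) = n·Var(Y_i) = 426·11.37 = 4843.62.
Chebyshev: Pr(|S − 426·45.3| ≥ 621) ≤ Var(S)/621² = 4843.62/385641 = 0.0126.

0.0126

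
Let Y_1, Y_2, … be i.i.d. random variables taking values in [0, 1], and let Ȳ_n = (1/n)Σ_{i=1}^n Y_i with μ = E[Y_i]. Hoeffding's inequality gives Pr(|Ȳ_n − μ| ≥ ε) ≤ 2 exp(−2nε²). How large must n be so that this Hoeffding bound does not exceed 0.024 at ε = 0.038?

1532

Require 2·exp(−2nε²) ≤ 0.024, i.e. 2nε² ≥ ln(2/0.024) = 4.422849.
So n ≥ 4.422849 / (2·0.038²) = 1531.457.
The smallest integer n is 1532.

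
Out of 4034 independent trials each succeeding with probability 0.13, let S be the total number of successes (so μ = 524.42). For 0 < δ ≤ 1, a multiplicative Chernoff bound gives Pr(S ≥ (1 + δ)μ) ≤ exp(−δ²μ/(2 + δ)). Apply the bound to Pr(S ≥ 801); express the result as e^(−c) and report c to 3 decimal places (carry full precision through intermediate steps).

Write 801 = (1 + δ)μ, so δ = 801/524.42 − 1 = 0.5274017…
Then the exponent is δ²μ/(2 + δ) = (801 − μ)² / (μ·(2 + δ)) = 57.714910.

57.715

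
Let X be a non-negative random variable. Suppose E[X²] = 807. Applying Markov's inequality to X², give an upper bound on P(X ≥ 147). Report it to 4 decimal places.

0.0373

Since X ≥ 0, the event {X ≥ 147} is the same as {X² ≥ 21609}.
Markov's inequality applied to X² gives P(X² ≥ 21609) ≤ E[X²]/21609 = 807/21609 = 0.0373.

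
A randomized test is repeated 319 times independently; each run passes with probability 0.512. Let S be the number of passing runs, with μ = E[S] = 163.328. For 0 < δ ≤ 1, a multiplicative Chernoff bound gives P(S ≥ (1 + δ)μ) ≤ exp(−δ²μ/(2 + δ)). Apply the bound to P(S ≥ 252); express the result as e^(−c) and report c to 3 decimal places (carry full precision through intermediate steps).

Write 252 = (1 + δ)μ, so δ = 252/163.328 − 1 = 0.5429075…
Then the exponent is δ²μ/(2 + δ) = (252 − μ)² / (μ·(2 + δ)) = 18.931359.

18.931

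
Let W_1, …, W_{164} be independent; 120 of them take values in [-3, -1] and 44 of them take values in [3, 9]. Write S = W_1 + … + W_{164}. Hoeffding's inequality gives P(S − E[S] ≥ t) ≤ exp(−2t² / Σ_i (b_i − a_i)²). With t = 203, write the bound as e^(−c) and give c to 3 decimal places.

Σ(b_i − a_i)² = 120·2² + 44·6² = 2064.
c = 2t² / 2064 = 2·203² / 2064 = 39.9312.

39.931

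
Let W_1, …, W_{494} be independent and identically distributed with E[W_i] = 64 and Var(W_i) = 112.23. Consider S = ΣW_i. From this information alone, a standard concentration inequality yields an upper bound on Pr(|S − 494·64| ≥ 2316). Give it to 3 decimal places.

With mean and variance of each term known, Chebyshev's inequality bounds the deviation of the sum (or sample mean).
Var(S) = n·Var(W_i) = 494·112.23 = 55441.62.
Chebyshev: Pr(|S − 494·64| ≥ 2316) ≤ Var(S)/2316² = 55441.62/5363856 = 0.0103.

0.010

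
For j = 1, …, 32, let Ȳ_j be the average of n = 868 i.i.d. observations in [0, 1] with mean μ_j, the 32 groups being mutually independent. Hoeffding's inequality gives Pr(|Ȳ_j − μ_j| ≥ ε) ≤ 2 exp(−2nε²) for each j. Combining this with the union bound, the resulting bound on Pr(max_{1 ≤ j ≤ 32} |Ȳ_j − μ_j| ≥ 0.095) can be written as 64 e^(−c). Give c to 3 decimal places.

Union bound over the 32 events: Pr(max_{1 ≤ j ≤ 32} |Ȳ_j − μ_j| ≥ 0.095) ≤ 32·2·exp(−2nε²) = 64 exp(−2·868·0.095²).
So c = 2·868·0.095² = 15.6674.

15.667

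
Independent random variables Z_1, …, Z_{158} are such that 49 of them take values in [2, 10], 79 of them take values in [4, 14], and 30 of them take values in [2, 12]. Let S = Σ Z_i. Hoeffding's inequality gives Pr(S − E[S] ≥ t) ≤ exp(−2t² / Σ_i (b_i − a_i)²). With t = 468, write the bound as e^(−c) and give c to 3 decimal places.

Σ(b_i − a_i)² = 49·8² + 79·10² + 30·10² = 14036.
c = 2t² / 14036 = 2·468² / 14036 = 31.2089.

31.209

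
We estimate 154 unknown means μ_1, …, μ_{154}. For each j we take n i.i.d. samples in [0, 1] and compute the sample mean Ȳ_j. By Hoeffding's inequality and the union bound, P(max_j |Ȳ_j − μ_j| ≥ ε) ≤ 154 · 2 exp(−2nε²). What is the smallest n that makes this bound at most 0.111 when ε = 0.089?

501

Need 2·154·exp(−2nε²) ≤ 0.111, i.e. exp(−2nε²) ≤ 0.111/308.
So 2nε² ≥ ln(308/0.111) = 7.928325.
Hence n ≥ 7.928325/(2·0.089²) = 500.462.
The smallest integer n is 501.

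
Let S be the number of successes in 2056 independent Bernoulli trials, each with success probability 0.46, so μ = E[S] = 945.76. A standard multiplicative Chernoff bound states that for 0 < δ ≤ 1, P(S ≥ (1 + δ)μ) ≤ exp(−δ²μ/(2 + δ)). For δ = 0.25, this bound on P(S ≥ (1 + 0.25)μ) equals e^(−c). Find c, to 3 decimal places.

c = δ²μ/(2 + δ) = 0.25²·945.76/(2 + 0.25) = 26.2711.

26.271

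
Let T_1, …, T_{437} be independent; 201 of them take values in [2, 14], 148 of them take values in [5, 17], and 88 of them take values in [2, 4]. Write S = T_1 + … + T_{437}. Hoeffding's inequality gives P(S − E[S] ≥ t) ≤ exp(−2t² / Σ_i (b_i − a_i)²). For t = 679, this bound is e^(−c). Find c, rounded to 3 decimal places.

Σ(b_i − a_i)² = 201·12² + 148·12² + 88·2² = 50608.
c = 2t² / 50608 = 2·679² / 50608 = 18.2201.

18.220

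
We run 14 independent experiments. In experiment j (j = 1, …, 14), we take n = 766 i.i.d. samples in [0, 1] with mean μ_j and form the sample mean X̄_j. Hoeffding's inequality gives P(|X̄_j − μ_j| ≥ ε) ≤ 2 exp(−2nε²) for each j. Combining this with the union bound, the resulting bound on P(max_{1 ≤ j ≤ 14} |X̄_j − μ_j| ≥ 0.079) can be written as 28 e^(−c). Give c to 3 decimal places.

9.561

Union bound over the 14 events: P(max_{1 ≤ j ≤ 14} |X̄_j − μ_j| ≥ 0.079) ≤ 14·2·exp(−2nε²) = 28 exp(−2·766·0.079²).
So c = 2·766·0.079² = 9.5612.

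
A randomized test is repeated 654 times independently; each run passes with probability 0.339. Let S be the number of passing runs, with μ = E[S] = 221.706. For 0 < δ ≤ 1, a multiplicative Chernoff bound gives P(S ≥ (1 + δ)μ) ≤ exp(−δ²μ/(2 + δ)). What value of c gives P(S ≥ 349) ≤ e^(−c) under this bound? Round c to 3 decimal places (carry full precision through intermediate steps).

28.392

Write 349 = (1 + δ)μ, so δ = 349/221.706 − 1 = 0.5741568…
Then the exponent is δ²μ/(2 + δ) = (349 − μ)² / (μ·(2 + δ)) = 28.392487.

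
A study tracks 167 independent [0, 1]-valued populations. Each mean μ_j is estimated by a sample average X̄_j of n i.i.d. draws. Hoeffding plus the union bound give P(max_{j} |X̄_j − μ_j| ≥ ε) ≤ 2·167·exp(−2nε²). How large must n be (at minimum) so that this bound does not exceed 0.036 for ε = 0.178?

145

Need 2·167·exp(−2nε²) ≤ 0.036, i.e. exp(−2nε²) ≤ 0.036/334.
So 2nε² ≥ ln(334/0.036) = 9.135377.
Hence n ≥ 9.135377/(2·0.178²) = 144.164.
The smallest integer n is 145.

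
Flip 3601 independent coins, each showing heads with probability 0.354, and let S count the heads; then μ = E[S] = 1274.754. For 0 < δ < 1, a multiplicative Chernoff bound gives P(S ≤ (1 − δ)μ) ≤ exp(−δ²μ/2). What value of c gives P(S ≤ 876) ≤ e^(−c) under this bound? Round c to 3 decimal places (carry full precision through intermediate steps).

Write 876 = (1 − δ)μ, so δ = 1 − 876/1274.754 = 0.3128086…
Then the exponent is δ²μ/2 = (μ − 876)²/(2μ) = 62.366838.

62.367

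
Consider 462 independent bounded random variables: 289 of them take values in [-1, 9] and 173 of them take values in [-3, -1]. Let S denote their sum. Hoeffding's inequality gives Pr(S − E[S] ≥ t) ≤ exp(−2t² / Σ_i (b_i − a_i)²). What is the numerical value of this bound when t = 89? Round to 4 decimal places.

Σ(b_i − a_i)² = 289·10² + 173·2² = 29592.
Exponent = 2·89² / 29592 = 0.53535.
Bound = exp(−0.53535) = 0.58547.

0.5855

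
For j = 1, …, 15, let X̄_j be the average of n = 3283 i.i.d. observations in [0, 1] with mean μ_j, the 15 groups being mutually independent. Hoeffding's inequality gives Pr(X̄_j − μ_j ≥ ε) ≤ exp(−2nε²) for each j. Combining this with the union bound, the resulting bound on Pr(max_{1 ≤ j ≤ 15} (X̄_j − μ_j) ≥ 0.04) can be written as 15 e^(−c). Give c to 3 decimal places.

Union bound over the 15 events: Pr(max_{1 ≤ j ≤ 15} (X̄_j − μ_j) ≥ 0.04) ≤ 15·exp(−2nε²) = 15 exp(−2·3283·0.04²).
So c = 2·3283·0.04² = 10.5056.

10.506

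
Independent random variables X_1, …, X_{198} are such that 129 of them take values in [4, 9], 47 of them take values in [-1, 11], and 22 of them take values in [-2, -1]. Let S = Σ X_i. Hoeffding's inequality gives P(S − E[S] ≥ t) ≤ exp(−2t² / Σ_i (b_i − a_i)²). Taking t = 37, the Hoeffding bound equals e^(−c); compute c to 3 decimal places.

Σ(b_i − a_i)² = 129·5² + 47·12² + 22·1² = 10015.
c = 2t² / 10015 = 2·37² / 10015 = 0.2734.

0.273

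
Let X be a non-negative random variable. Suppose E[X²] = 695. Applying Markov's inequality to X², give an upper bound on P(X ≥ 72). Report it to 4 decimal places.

0.1341

Since X ≥ 0, the event {X ≥ 72} is the same as {X² ≥ 5184}.
Markov's inequality applied to X² gives P(X² ≥ 5184) ≤ E[X²]/5184 = 695/5184 = 0.1341.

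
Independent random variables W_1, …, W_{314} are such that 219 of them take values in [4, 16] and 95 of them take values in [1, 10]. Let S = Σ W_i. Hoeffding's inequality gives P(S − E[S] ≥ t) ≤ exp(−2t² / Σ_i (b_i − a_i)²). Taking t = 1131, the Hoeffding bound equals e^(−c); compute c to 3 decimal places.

Σ(b_i − a_i)² = 219·12² + 95·9² = 39231.
c = 2t² / 39231 = 2·1131² / 39231 = 65.2117.

65.212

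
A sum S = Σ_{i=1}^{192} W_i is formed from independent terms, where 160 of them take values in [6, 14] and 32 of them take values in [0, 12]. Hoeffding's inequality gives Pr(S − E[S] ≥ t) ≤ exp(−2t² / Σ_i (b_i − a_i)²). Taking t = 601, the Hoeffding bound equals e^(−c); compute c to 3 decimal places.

48.653

Σ(b_i − a_i)² = 160·8² + 32·12² = 14848.
c = 2t² / 14848 = 2·601² / 14848 = 48.6532.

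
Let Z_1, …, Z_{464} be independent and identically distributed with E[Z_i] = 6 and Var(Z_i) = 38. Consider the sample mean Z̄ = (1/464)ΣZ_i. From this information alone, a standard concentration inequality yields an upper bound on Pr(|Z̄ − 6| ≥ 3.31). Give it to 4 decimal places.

With mean and variance of each term known, Chebyshev's inequality bounds the deviation of the sum (or sample mean).
Var(Z̄) = Var(Z_i)/n = 38/464 = 0.081897.
Chebyshev: Pr(|Z̄ − 6| ≥ 3.31) ≤ Var(Z̄)/(3.31)² = 38/(464·3.31²) = 0.0075.

0.0075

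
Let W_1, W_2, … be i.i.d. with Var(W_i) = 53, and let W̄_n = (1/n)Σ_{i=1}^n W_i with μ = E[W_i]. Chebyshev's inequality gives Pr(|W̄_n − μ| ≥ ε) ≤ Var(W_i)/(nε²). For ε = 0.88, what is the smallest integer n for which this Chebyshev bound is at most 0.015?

4563

Require 53/(n·0.88²) ≤ 0.015, i.e. n ≥ 53/(0.015·0.88²) = 4562.672.
The smallest integer n is 4563.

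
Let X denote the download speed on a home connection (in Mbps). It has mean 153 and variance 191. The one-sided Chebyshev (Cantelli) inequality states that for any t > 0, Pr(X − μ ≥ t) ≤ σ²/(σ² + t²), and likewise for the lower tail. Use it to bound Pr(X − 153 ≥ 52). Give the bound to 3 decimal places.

Here σ² = 191 and t = 52, so σ² + t² = 2895.
Cantelli's bound: 191/2895 = 0.0660.

0.066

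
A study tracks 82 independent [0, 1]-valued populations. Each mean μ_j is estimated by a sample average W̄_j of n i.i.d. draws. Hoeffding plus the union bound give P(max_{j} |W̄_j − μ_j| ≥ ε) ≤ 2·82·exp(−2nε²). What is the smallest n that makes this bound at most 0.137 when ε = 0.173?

Need 2·82·exp(−2nε²) ≤ 0.137, i.e. exp(−2nε²) ≤ 0.137/164.
So 2nε² ≥ ln(164/0.137) = 7.087641.
Hence n ≥ 7.087641/(2·0.173²) = 118.408.
The smallest integer n is 119.

119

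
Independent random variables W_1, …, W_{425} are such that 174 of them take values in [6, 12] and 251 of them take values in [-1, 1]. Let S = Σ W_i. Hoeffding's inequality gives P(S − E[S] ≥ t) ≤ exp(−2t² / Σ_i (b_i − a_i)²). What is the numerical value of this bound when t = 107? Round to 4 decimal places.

0.0428

Σ(b_i − a_i)² = 174·6² + 251·2² = 7268.
Exponent = 2·107² / 7268 = 3.15052.
Bound = exp(−3.15052) = 0.04283.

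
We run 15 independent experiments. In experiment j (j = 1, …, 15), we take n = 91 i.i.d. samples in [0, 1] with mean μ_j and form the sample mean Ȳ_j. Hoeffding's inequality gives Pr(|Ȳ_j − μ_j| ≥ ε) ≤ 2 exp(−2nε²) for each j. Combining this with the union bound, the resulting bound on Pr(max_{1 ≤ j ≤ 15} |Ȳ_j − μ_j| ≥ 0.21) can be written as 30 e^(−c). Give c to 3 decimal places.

Union bound over the 15 events: Pr(max_{1 ≤ j ≤ 15} |Ȳ_j − μ_j| ≥ 0.21) ≤ 15·2·exp(−2nε²) = 30 exp(−2·91·0.21²).
So c = 2·91·0.21² = 8.0262.

8.026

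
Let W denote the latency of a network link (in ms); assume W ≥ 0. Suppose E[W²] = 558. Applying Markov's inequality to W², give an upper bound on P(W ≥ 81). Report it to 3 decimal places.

0.085

Since W ≥ 0, the event {W ≥ 81} is the same as {W² ≥ 6561}.
Markov's inequality applied to W² gives P(W² ≥ 6561) ≤ E[W²]/6561 = 558/6561 = 0.0850.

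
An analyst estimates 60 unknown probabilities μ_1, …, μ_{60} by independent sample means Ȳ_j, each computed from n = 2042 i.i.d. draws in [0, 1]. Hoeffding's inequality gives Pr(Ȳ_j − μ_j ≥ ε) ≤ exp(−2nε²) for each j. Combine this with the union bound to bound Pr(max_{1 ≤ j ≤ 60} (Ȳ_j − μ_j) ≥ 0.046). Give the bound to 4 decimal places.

Per-experiment Hoeffding bound: exp(−2·2042·0.046²) = exp(−8.64174) = 0.00017658.
Union bound over 60 events: 60·0.00017658 = 0.01059.

0.0106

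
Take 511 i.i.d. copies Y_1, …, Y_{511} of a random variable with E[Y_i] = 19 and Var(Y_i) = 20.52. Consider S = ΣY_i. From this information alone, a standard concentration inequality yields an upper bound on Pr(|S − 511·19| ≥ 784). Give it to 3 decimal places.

With mean and variance of each term known, Chebyshev's inequality bounds the deviation of the sum (or sample mean).
Var(S) = n·Var(Y_i) = 511·20.52 = 10485.72.
Chebyshev: Pr(|S − 511·19| ≥ 784) ≤ Var(S)/784² = 10485.72/614656 = 0.0171.

0.017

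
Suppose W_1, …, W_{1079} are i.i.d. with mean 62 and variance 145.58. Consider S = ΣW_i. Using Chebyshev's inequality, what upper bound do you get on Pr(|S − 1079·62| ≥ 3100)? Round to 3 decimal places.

0.016

Var(S) = n·Var(W_i) = 1079·145.58 = 157080.82.
Chebyshev: Pr(|S − 1079·62| ≥ 3100) ≤ Var(S)/3100² = 157080.82/9610000 = 0.0163.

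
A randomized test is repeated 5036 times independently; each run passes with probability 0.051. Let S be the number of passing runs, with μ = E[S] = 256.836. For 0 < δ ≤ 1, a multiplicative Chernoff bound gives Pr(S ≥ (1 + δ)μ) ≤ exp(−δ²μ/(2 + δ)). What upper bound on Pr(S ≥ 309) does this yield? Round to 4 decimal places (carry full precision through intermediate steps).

Write 309 = (1 + δ)μ, so δ = 309/256.836 − 1 = 0.2031024…
Then the exponent is δ²μ/(2 + δ) = (309 − μ)² / (μ·(2 + δ)) = 4.808960.
Bound = exp(−4.808960) = 0.00816.

0.0082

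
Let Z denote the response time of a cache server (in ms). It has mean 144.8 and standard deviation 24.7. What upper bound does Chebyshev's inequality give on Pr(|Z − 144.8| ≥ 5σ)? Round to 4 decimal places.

0.0400

Chebyshev: Pr(|Z − μ| ≥ t) ≤ Var(Z)/t².
Var(Z) = σ² = 24.7² = 610.09.
t = 5·24.7 = 123.5.
Bound = 610.09 / 15252.25 = 0.0400.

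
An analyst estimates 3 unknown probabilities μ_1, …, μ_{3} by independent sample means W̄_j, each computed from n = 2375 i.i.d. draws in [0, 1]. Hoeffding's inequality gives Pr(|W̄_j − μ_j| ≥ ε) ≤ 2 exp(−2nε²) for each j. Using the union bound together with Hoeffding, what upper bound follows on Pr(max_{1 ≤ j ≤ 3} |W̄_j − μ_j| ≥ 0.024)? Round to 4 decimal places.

Per-experiment Hoeffding bound: 2·exp(−2·2375·0.024²) = 2·exp(−2.73600) = 0.12966.
Union bound over 3 events: 3·0.12966 = 0.38897.

0.3890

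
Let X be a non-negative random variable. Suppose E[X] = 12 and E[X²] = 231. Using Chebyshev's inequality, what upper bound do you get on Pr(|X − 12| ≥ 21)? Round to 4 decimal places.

Var(X) = E[X²] − (E[X])² = 231 − 144 = 87.
Chebyshev's inequality: Pr(|X − μ| ≥ t) ≤ Var(X)/t² = 87/441 = 0.1973.

0.1973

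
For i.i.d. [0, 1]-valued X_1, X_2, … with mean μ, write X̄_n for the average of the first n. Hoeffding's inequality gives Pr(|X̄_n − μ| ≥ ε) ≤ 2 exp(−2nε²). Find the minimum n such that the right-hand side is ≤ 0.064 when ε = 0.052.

Require 2·exp(−2nε²) ≤ 0.064, i.e. 2nε² ≥ ln(2/0.064) = 3.442019.
So n ≥ 3.442019 / (2·0.052²) = 636.468.
The smallest integer n is 637.

637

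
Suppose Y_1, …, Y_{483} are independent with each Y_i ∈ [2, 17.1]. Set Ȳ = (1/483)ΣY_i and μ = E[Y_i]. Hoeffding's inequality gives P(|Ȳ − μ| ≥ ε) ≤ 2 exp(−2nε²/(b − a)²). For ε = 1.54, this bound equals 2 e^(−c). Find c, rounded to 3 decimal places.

10.048

c = 2nε²/(b − a)² = 2·483·1.54² / 15.1² = 10.0477.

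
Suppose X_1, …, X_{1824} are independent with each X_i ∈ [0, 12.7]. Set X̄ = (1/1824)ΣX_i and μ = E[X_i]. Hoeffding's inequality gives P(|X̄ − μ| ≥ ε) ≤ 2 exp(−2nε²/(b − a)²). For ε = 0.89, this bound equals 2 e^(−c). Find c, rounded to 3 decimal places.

c = 2nε²/(b − a)² = 2·1824·0.89² / 12.7² = 17.9154.

17.915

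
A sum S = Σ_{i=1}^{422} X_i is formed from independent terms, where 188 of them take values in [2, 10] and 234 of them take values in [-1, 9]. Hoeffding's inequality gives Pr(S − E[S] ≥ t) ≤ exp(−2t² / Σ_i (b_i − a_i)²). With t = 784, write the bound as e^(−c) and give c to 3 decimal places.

Σ(b_i − a_i)² = 188·8² + 234·10² = 35432.
c = 2t² / 35432 = 2·784² / 35432 = 34.6950.

34.695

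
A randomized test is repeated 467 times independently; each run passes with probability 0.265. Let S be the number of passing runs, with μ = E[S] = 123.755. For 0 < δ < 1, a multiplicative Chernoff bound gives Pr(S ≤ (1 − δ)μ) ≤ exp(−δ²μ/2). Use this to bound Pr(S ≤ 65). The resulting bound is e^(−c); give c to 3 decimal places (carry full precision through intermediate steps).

13.948

Write 65 = (1 − δ)μ, so δ = 1 − 65/123.755 = 0.4747687…
Then the exponent is δ²μ/2 = (μ − 65)²/(2μ) = 13.947517.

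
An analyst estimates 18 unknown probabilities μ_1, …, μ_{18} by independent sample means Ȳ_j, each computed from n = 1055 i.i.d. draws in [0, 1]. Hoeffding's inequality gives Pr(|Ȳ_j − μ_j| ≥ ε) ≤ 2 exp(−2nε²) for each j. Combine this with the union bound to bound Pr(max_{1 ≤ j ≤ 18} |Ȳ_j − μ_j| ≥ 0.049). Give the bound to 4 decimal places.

Per-experiment Hoeffding bound: 2·exp(−2·1055·0.049²) = 2·exp(−5.06611) = 0.012614.
Union bound over 18 events: 18·0.012614 = 0.22705.

0.2270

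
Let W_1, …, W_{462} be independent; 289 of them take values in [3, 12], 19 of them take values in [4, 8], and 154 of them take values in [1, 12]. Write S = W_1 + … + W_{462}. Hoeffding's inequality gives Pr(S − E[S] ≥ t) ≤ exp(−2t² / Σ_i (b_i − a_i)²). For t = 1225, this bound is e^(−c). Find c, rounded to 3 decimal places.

70.873

Σ(b_i − a_i)² = 289·9² + 19·4² + 154·11² = 42347.
c = 2t² / 42347 = 2·1225² / 42347 = 70.8728.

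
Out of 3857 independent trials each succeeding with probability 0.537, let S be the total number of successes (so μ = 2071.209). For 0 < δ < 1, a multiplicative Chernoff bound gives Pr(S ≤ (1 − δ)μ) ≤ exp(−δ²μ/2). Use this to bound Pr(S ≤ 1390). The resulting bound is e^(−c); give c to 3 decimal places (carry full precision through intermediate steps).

112.023

Write 1390 = (1 − δ)μ, so δ = 1 − 1390/2071.209 = 0.3288944…
Then the exponent is δ²μ/2 = (μ − 1390)²/(2μ) = 112.022906.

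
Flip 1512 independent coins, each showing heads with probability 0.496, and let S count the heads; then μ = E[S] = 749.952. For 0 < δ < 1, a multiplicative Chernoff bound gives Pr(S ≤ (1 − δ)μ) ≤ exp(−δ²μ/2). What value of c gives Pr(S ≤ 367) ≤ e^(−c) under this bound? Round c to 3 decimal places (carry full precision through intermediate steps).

97.774

Write 367 = (1 − δ)μ, so δ = 1 − 367/749.952 = 0.5106353…
Then the exponent is δ²μ/2 = (μ − 367)²/(2μ) = 97.774414.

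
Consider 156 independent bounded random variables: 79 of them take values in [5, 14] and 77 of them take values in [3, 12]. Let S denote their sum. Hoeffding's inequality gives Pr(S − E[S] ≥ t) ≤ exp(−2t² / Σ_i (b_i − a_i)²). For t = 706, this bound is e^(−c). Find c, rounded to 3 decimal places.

Σ(b_i − a_i)² = 79·9² + 77·9² = 12636.
c = 2t² / 12636 = 2·706² / 12636 = 78.8914.

78.891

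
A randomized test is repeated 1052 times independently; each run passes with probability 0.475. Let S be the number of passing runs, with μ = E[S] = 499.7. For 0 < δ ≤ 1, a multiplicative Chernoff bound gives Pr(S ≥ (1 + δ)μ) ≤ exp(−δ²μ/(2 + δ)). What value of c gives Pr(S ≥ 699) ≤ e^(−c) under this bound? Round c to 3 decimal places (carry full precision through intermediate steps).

33.136

Write 699 = (1 + δ)μ, so δ = 699/499.7 − 1 = 0.3988393…
Then the exponent is δ²μ/(2 + δ) = (699 − μ)² / (μ·(2 + δ)) = 33.136306.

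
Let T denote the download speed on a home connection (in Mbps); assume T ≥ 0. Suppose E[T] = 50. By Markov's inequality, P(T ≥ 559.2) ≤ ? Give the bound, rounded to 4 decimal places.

Markov's inequality: for a non-negative random variable, P(T ≥ a) ≤ E[T]/a.
Here E[T] = 50 and a = 559.2, so the bound is 50/559.2 = 0.0894.

0.0894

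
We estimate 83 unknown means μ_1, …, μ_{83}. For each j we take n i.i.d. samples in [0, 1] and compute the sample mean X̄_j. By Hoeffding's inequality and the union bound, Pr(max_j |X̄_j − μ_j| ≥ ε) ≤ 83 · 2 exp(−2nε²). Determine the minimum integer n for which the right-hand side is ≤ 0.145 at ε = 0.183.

Need 2·83·exp(−2nε²) ≤ 0.145, i.e. exp(−2nε²) ≤ 0.145/166.
So 2nε² ≥ ln(166/0.145) = 7.043009.
Hence n ≥ 7.043009/(2·0.183²) = 105.154.
The smallest integer n is 106.

106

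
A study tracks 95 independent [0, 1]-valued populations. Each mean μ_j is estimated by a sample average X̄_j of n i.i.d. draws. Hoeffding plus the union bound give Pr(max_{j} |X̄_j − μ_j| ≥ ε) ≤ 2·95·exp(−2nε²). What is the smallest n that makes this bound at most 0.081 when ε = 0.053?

Need 2·95·exp(−2nε²) ≤ 0.081, i.e. exp(−2nε²) ≤ 0.081/190.
So 2nε² ≥ ln(190/0.081) = 7.760330.
Hence n ≥ 7.760330/(2·0.053²) = 1381.333.
The smallest integer n is 1382.

1382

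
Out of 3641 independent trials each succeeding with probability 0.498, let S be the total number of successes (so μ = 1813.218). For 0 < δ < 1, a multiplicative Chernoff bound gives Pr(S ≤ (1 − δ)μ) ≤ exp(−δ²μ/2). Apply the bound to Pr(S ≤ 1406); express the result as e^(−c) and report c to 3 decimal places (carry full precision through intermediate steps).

Write 1406 = (1 − δ)μ, so δ = 1 − 1406/1813.218 = 0.224583…
Then the exponent is δ²μ/2 = (μ − 1406)²/(2μ) = 45.727127.

45.727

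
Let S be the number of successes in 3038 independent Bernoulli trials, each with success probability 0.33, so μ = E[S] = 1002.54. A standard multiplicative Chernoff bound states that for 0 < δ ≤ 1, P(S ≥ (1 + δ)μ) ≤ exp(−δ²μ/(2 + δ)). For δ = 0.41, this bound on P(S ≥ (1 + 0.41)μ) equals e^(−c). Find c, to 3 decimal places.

69.928

c = δ²μ/(2 + δ) = 0.41²·1002.54/(2 + 0.41) = 69.9282.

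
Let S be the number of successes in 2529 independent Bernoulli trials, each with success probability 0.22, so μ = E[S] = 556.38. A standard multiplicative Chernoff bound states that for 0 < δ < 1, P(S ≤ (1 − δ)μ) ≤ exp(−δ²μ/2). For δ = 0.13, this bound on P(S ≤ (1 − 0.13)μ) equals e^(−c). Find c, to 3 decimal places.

c = δ²μ/2 = 0.13²·556.38/2 = 4.7014.

4.701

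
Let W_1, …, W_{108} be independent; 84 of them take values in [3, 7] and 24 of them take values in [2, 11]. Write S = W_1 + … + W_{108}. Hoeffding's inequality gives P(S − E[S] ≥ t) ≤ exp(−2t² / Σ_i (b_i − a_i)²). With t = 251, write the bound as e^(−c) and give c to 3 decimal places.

Σ(b_i − a_i)² = 84·4² + 24·9² = 3288.
c = 2t² / 3288 = 2·251² / 3288 = 38.3218.

38.322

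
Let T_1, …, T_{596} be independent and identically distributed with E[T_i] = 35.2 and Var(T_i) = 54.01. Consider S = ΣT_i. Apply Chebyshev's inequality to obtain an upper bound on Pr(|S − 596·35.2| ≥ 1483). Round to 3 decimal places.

0.015

Var(S) = n·Var(T_i) = 596·54.01 = 32189.96.
Chebyshev: Pr(|S − 596·35.2| ≥ 1483) ≤ Var(S)/1483² = 32189.96/2199289 = 0.0146.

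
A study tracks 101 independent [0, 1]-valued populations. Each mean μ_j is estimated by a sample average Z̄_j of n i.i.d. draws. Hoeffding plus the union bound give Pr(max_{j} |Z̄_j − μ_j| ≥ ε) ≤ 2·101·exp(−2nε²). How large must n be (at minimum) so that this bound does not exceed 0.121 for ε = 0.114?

Need 2·101·exp(−2nε²) ≤ 0.121, i.e. exp(−2nε²) ≤ 0.121/202.
So 2nε² ≥ ln(202/0.121) = 7.420232.
Hence n ≥ 7.420232/(2·0.114²) = 285.481.
The smallest integer n is 286.

286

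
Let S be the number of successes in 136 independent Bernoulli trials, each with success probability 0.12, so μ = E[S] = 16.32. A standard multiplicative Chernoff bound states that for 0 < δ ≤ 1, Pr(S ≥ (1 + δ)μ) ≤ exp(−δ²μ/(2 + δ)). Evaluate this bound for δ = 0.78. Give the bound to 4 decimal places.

0.0281

Exponent = δ²μ/(2 + δ) = 0.78²·16.32/2.78 = 3.5716.
Bound = exp(−3.5716) = 0.02811.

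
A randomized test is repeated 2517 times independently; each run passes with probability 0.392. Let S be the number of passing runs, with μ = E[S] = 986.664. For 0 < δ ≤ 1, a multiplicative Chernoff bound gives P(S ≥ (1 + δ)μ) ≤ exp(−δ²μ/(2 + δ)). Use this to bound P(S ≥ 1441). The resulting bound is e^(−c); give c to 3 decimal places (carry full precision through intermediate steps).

Write 1441 = (1 + δ)μ, so δ = 1441/986.664 − 1 = 0.4604769…
Then the exponent is δ²μ/(2 + δ) = (1441 − μ)² / (μ·(2 + δ)) = 85.028736.

85.029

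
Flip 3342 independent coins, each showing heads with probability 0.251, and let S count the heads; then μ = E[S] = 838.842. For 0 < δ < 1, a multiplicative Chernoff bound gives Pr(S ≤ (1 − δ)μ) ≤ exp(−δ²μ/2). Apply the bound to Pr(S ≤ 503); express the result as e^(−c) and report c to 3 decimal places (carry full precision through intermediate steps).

67.229

Write 503 = (1 − δ)μ, so δ = 1 − 503/838.842 = 0.4003638…
Then the exponent is δ²μ/2 = (μ − 503)²/(2μ) = 67.229496.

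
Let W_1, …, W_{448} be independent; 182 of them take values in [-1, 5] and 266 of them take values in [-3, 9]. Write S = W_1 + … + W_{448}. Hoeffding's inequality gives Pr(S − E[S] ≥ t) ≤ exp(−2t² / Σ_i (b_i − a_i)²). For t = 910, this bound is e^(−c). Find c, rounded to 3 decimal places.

Σ(b_i − a_i)² = 182·6² + 266·12² = 44856.
c = 2t² / 44856 = 2·910² / 44856 = 36.9226.

36.923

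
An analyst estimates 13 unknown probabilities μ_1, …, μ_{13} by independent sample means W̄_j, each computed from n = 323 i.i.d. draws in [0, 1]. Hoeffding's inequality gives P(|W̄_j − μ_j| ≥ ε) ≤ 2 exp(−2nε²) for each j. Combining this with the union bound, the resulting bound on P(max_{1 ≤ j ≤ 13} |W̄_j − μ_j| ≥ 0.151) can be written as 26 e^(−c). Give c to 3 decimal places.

14.729

Union bound over the 13 events: P(max_{1 ≤ j ≤ 13} |W̄_j − μ_j| ≥ 0.151) ≤ 13·2·exp(−2nε²) = 26 exp(−2·323·0.151²).
So c = 2·323·0.151² = 14.7294.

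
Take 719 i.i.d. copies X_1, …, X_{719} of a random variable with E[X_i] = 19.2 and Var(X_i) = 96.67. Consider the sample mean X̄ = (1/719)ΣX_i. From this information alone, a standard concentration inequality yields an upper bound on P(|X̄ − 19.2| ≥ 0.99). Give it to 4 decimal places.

With mean and variance of each term known, Chebyshev's inequality bounds the deviation of the sum (or sample mean).
Var(X̄) = Var(X_i)/n = 96.67/719 = 0.13445.
Chebyshev: P(|X̄ − 19.2| ≥ 0.99) ≤ Var(X̄)/(0.99)² = 96.67/(719·0.99²) = 0.1372.

0.1372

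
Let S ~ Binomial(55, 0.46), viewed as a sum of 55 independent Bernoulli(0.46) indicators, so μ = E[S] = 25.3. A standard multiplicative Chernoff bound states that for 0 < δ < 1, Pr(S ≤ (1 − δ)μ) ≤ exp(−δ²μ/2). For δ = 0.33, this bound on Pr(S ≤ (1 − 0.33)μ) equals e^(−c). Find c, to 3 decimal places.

1.378

c = δ²μ/2 = 0.33²·25.3/2 = 1.3776.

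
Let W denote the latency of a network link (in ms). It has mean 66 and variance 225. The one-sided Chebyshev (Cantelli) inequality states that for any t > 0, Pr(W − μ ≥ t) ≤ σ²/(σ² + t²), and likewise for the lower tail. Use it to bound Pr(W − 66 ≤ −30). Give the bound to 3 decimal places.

Here σ² = 225 and t = 30, so σ² + t² = 1125.
Cantelli's bound: 225/1125 = 0.2000.

0.200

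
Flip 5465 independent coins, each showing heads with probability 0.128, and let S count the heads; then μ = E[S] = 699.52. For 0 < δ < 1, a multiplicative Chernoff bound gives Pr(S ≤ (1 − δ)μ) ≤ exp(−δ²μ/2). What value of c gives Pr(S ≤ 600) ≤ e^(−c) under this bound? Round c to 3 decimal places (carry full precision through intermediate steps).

Write 600 = (1 − δ)μ, so δ = 1 − 600/699.52 = 0.142269…
Then the exponent is δ²μ/2 = (μ − 600)²/(2μ) = 7.079305.

7.079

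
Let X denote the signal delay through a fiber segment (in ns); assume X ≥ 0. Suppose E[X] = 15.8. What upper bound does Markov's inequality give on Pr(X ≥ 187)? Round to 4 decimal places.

0.0845

Markov's inequality: for a non-negative random variable, Pr(X ≥ a) ≤ E[X]/a.
Here E[X] = 15.8 and a = 187, so the bound is 15.8/187 = 0.0845.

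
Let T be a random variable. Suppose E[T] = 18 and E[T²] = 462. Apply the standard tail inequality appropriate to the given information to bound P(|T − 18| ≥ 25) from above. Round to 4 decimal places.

0.2208

The first two moments determine the variance, so Chebyshev's inequality is the sharpest standard bound available.
Var(T) = E[T²] − (E[T])² = 462 − 324 = 138.
Chebyshev's inequality: P(|T − μ| ≥ t) ≤ Var(T)/t² = 138/625 = 0.2208.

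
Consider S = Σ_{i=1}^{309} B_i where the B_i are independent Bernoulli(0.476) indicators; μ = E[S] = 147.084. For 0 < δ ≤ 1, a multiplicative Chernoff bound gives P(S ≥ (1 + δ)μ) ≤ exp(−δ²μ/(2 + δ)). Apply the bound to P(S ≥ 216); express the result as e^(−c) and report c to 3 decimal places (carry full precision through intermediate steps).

13.081

Write 216 = (1 + δ)μ, so δ = 216/147.084 − 1 = 0.4685486…
Then the exponent is δ²μ/(2 + δ) = (216 − μ)² / (μ·(2 + δ)) = 13.080761.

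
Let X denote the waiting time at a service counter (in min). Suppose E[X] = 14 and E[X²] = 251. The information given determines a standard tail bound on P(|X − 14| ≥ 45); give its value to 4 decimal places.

The first two moments determine the variance, so Chebyshev's inequality is the sharpest standard bound available.
Var(X) = E[X²] − (E[X])² = 251 − 196 = 55.
Chebyshev's inequality: P(|X − μ| ≥ t) ≤ Var(X)/t² = 55/2025 = 0.0272.

0.0272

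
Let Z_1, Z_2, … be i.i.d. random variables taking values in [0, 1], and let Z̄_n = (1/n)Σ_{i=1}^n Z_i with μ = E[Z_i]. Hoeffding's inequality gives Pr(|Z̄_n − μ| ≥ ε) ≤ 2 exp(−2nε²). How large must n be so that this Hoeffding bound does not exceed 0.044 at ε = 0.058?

Require 2·exp(−2nε²) ≤ 0.044, i.e. 2nε² ≥ ln(2/0.044) = 3.816713.
So n ≥ 3.816713 / (2·0.058²) = 567.288.
The smallest integer n is 568.

568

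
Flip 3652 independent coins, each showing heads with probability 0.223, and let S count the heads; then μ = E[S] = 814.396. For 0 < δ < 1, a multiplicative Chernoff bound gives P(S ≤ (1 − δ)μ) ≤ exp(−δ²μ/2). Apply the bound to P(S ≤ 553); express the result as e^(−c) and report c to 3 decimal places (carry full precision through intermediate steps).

41.950

Write 553 = (1 − δ)μ, so δ = 1 − 553/814.396 = 0.3209692…
Then the exponent is δ²μ/2 = (μ − 553)²/(2μ) = 41.950027.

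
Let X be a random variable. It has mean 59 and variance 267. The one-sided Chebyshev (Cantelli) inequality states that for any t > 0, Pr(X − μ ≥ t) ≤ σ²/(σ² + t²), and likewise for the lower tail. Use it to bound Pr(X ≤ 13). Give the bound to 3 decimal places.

0.112

Here σ² = 267 and t = 46, so σ² + t² = 2383.
Cantelli's bound: 267/2383 = 0.1120.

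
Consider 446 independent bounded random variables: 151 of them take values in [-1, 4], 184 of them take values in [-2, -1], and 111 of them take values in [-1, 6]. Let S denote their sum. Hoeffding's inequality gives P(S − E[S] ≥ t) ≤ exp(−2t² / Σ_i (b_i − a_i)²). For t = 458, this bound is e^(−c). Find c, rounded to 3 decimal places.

Σ(b_i − a_i)² = 151·5² + 184·1² + 111·7² = 9398.
c = 2t² / 9398 = 2·458² / 9398 = 44.6401.

44.640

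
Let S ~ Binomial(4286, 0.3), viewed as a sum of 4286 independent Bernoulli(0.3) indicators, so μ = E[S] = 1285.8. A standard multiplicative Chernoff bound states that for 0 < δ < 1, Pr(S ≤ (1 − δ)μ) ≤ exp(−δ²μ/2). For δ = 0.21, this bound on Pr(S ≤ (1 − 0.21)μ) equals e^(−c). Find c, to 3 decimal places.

c = δ²μ/2 = 0.21²·1285.8/2 = 28.3519.

28.352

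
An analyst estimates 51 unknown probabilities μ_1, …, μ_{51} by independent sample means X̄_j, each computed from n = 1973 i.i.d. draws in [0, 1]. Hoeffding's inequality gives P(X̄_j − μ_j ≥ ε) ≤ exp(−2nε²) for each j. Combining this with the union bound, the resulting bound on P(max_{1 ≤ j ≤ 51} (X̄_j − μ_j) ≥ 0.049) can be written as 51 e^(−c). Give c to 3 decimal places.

Union bound over the 51 events: P(max_{1 ≤ j ≤ 51} (X̄_j − μ_j) ≥ 0.049) ≤ 51·exp(−2nε²) = 51 exp(−2·1973·0.049²).
So c = 2·1973·0.049² = 9.4743.

9.474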